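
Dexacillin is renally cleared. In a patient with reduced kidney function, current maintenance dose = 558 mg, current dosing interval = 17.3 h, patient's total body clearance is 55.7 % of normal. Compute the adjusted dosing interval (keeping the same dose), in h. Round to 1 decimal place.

31.1 h

To keep the same average steady-state level, dosing rate must scale with clearance.
CL ratio = 55.7 / 100 = 0.5570
New interval (same dose) = 17.3 / 0.5570 = 31.06 h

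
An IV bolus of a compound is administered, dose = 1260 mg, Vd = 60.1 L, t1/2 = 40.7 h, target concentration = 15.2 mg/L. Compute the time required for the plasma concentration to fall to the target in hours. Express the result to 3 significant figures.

18.9 h

C₀ = Dose / Vd = 1260 / 60.1 = 20.97 mg/L
k = ln2 / t½ = 0.693147 / 40.7 = 0.01703 h⁻¹
t = ln(C₀ / C) / k = ln(20.97 / 15.2) / 0.01703
  = ln(1.380) / 0.01703 = 0.3221 / 0.01703 = 18.91 h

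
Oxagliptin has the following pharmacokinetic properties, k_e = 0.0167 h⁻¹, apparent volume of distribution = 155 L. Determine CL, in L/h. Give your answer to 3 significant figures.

2.59 L/h

CL = k × Vd = 0.0167 × 155 = 2.589 L/h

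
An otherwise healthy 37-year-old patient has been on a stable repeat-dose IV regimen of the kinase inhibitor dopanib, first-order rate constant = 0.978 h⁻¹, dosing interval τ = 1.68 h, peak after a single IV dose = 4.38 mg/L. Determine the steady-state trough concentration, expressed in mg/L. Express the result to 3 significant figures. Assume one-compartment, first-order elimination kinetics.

e^(−kτ) = e^(−0.9780 × 1.68) = 0.1934
Accumulation ratio R = 1 / (1 − e^(−kτ)) = 1 / (1 − 0.1934) = 1.240
Steady-state trough = C₀ × R × e^(−kτ) = 4.38 × 1.240 × 0.1934 = 1.050 mg/L

1.05 mg/L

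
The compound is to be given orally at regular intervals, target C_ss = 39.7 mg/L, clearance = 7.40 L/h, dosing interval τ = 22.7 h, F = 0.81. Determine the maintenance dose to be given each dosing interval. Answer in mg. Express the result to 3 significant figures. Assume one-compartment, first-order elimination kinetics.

8230 mg

At steady state, F × (Dose/τ) = Css × CL.
Dose = Css × CL × τ / F = 39.7 × 7.400 × 22.7 / 0.81 = 8233 mg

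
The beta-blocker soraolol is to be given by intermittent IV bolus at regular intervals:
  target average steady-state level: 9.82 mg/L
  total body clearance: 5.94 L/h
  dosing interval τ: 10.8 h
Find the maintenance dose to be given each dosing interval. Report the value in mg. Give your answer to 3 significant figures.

At steady state, Dose/τ = Css × CL.
Dose = Css × CL × τ = 9.82 × 5.940 × 10.8 = 630.0 mg

630 mg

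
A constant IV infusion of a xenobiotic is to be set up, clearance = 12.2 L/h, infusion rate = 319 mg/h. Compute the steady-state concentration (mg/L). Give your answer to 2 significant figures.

At steady state Css = R₀ / CL = 319 / 12.20 = 26.15 mg/L

26 mg/L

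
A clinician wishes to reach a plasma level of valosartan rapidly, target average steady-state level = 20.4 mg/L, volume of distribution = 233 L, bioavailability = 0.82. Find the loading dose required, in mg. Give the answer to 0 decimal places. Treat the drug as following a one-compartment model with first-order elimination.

LD = Css × Vd / F = 20.4 × 233 / 0.82 = 5797 mg

5797 mg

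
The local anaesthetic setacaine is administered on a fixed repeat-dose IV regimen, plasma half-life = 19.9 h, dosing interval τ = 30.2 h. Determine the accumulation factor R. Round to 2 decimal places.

k = ln2 / t½ = 0.693147 / 19.9 = 0.03483 h⁻¹
e^(−kτ) = e^(−0.03483 × 30.2) = 0.3493
Accumulation ratio R = 1 / (1 − e^(−kτ)) = 1 / (1 − 0.3493) = 1.537

1.54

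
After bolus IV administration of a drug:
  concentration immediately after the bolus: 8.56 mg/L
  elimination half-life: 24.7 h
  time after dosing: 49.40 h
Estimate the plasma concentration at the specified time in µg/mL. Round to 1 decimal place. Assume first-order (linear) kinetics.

k = ln2 / t½ = 0.693147 / 24.7 = 0.02806 h⁻¹
t / t½ = 49.40 / 24.7 = 2 half-lives
C = C₀ × (1/2)^2 = 8.560 × 0.2500 = 2.140 mg/L
(2.140 mg/L = 2.140 µg/mL)

2.1 µg/mL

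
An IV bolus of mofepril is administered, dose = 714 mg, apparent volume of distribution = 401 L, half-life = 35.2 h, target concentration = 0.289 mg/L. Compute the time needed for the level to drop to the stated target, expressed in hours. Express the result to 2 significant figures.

C₀ = Dose / Vd = 714.0 / 401 = 1.781 mg/L
k = ln2 / t½ = 0.693147 / 35.2 = 0.01969 h⁻¹
t = ln(C₀ / C) / k = ln(1.781 / 0.289) / 0.01969
  = ln(6.163) / 0.01969 = 1.819 / 0.01969 = 92.38 h

92 h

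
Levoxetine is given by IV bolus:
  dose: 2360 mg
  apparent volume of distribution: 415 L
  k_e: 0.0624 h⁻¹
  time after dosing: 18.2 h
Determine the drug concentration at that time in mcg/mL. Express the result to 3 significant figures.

C₀ = Dose / Vd = 2360 / 415 = 5.687 mg/L
C = C₀ · e^(−k·t) = 5.687 × e^(−0.06240 × 18.2)
  = 5.687 × 0.3212 = 1.827 mg/L
(1.827 mg/L = 1.827 mcg/mL)

1.83 mcg/mL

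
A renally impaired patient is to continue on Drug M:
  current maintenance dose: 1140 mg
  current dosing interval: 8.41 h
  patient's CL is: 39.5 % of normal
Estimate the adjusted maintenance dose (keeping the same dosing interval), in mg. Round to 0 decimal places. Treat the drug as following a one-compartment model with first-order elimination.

To keep the same average steady-state level, dosing rate must scale with clearance.
CL ratio = 39.5 / 100 = 0.3950
New dose (same interval) = 1140 × 0.3950 = 450.3 mg

450 mg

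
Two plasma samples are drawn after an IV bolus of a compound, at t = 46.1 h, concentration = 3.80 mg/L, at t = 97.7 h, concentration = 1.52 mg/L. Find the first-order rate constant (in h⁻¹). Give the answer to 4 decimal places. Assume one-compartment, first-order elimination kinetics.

0.0178 h⁻¹

k = ln(C₁/C₂) / (t₂ − t₁) = ln(3.80/1.52) / (97.7 − 46.1)
  = 0.9163 / 51.60 = 0.01776 h⁻¹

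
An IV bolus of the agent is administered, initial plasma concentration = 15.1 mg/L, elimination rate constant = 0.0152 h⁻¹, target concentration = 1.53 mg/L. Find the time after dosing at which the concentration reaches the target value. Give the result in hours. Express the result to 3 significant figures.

151 h

t = ln(C₀ / C) / k = ln(15.10 / 1.53) / 0.01520
  = ln(9.869) / 0.01520 = 2.289 / 0.01520 = 150.6 h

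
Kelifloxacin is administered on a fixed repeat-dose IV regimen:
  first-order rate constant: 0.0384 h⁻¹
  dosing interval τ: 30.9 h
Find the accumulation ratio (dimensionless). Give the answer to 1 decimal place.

1.4

e^(−kτ) = e^(−0.03840 × 30.9) = 0.3053
Accumulation ratio R = 1 / (1 − e^(−kτ)) = 1 / (1 − 0.3053) = 1.439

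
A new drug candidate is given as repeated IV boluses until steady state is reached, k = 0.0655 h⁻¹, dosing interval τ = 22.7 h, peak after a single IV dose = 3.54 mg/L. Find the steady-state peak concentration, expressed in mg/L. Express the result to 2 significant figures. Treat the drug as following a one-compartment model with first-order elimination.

4.6 mg/L

e^(−kτ) = e^(−0.06550 × 22.7) = 0.2261
Accumulation ratio R = 1 / (1 − e^(−kτ)) = 1 / (1 − 0.2261) = 1.292
Steady-state peak = C₀ × R = 3.54 × 1.292 = 4.574 mg/L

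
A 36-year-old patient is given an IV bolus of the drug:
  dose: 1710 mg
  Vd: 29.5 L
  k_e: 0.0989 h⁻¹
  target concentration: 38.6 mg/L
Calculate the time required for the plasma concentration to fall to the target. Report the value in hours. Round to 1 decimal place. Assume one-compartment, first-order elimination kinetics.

4.1 h

C₀ = Dose / Vd = 1710 / 29.5 = 57.97 mg/L
t = ln(C₀ / C) / k = ln(57.97 / 38.6) / 0.09890
  = ln(1.502) / 0.09890 = 0.4068 / 0.09890 = 4.113 h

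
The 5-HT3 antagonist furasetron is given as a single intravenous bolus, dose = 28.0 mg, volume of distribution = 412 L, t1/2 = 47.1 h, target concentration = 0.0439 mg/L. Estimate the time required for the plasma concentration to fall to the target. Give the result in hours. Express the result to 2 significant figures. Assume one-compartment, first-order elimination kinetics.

C₀ = Dose / Vd = 28.00 / 412 = 0.06796 mg/L
k = ln2 / t½ = 0.693147 / 47.1 = 0.01472 h⁻¹
t = ln(C₀ / C) / k = ln(0.06796 / 0.0439) / 0.01472
  = ln(1.548) / 0.01472 = 0.4370 / 0.01472 = 29.69 h

30 h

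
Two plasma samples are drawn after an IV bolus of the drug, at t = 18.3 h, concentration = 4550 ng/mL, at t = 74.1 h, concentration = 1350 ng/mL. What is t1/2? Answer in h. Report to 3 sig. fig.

31.8 h

k = ln(C₁/C₂) / (t₂ − t₁) = ln(4550/1350) / (74.1 − 18.3)
  = 1.215 / 55.80 = 0.02177 h⁻¹
t½ = ln2 / k = 0.693147 / 0.02177 = 31.84 h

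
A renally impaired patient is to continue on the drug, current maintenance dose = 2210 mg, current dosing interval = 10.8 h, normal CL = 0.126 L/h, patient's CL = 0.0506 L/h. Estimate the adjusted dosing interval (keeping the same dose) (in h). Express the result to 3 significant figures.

26.9 h

To keep the same average steady-state level, dosing rate must scale with clearance.
CL ratio = 0.0506 / 0.126 = 0.4016
New interval (same dose) = 10.8 / 0.4016 = 26.89 h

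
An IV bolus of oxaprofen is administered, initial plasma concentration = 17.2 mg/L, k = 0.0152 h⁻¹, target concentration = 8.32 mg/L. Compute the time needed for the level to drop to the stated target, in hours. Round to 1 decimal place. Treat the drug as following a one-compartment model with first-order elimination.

47.8 h

t = ln(C₀ / C) / k = ln(17.20 / 8.32) / 0.01520
  = ln(2.067) / 0.01520 = 0.7261 / 0.01520 = 47.77 h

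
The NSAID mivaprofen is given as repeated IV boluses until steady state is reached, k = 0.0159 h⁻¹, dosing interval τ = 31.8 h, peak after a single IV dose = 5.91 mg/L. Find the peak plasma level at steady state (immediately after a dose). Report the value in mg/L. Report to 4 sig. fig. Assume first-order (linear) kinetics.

e^(−kτ) = e^(−0.01590 × 31.8) = 0.6031
Accumulation ratio R = 1 / (1 − e^(−kτ)) = 1 / (1 − 0.6031) = 2.520
Steady-state peak = C₀ × R = 5.91 × 2.520 = 14.89 mg/L

14.89 mg/L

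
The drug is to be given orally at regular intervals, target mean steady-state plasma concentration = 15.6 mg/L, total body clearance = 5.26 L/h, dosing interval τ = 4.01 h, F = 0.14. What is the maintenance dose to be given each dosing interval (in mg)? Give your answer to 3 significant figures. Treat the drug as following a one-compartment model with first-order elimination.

At steady state, F × (Dose/τ) = Css × CL.
Dose = Css × CL × τ / F = 15.6 × 5.260 × 4.01 / 0.14 = 2350 mg

2350 mg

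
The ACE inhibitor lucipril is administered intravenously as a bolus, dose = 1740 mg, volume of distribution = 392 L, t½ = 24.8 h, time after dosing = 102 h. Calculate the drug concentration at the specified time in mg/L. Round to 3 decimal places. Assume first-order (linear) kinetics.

0.257 mg/L

C₀ = Dose / Vd = 1740 / 392 = 4.439 mg/L
k = ln2 / t½ = 0.693147 / 24.8 = 0.02795 h⁻¹
C = C₀ · e^(−k·t) = 4.439 × e^(−0.02795 × 102)
  = 4.439 × 0.05779 = 0.2565 mg/L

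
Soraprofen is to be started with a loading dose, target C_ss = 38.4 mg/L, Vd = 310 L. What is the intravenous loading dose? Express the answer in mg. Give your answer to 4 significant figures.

11900 mg

LD = Css × Vd = 38.4 × 310 = 11900 mg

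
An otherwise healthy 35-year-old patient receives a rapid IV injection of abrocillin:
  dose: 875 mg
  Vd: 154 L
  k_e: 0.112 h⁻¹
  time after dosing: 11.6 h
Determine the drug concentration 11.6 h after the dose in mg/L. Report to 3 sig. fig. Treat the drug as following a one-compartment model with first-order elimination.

1.55 mg/L

C₀ = Dose / Vd = 875.0 / 154 = 5.682 mg/L
C = C₀ · e^(−k·t) = 5.682 × e^(−0.1120 × 11.6)
  = 5.682 × 0.2727 = 1.549 mg/L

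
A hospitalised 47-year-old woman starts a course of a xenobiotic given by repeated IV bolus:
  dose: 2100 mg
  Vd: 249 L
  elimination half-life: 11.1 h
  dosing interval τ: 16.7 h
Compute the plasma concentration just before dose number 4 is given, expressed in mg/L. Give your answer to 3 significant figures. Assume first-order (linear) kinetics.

C₀ per dose = Dose / Vd = 2100 / 249 = 8.434 mg/L
k = ln2 / t½ = 0.693147 / 11.1 = 0.06245 h⁻¹
Fraction remaining after one interval: r = e^(−kτ) = e^(−0.06245 × 16.7) = 0.3524
Before dose 4, 3 doses have been given (aged 1τ, 2τ, 3τ).
C_trough = C₀ × (r + r² + … + r^3) = C₀ × r(1−r^3)/(1−r)
        = 8.434 × 0.3524 × (1 − 0.04376) / (1 − 0.3524) = 4.389 mg/L

4.39 mg/L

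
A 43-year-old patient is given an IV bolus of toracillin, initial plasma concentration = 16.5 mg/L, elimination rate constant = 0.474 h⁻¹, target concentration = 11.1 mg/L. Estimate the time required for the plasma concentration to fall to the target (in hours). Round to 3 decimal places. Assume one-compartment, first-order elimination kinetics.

0.836 h

t = ln(C₀ / C) / k = ln(16.50 / 11.1) / 0.4740
  = ln(1.486) / 0.4740 = 0.3961 / 0.4740 = 0.8357 h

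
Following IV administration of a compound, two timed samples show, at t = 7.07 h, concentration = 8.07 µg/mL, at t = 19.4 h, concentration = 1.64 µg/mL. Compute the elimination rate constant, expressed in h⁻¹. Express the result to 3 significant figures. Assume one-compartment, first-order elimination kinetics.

k = ln(C₁/C₂) / (t₂ − t₁) = ln(8.07/1.64) / (19.4 − 7.07)
  = 1.593 / 12.33 = 0.1292 h⁻¹

0.129 h⁻¹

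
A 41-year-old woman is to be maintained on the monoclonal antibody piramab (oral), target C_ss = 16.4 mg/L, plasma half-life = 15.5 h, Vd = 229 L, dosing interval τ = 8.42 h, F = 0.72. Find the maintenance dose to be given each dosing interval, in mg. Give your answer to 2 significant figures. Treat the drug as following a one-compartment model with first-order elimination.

2000 mg

k = ln2 / t½ = 0.693147 / 15.5 = 0.04472 h⁻¹
CL = k × Vd = 0.04472 × 229 = 10.24 L/h
At steady state, F × (Dose/τ) = Css × CL.
Dose = Css × CL × τ / F = 16.4 × 10.24 × 8.42 / 0.72 = 1964 mg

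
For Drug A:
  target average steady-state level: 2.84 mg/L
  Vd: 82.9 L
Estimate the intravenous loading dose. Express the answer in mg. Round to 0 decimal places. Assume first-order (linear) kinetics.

235 mg

LD = Css × Vd = 2.84 × 82.9 = 235.4 mg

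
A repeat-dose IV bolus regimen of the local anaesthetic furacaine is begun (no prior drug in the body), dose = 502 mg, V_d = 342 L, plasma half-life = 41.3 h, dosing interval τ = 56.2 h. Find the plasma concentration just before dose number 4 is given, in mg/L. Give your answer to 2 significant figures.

C₀ per dose = Dose / Vd = 502 / 342 = 1.468 mg/L
k = ln2 / t½ = 0.693147 / 41.3 = 0.01678 h⁻¹
Fraction remaining after one interval: r = e^(−kτ) = e^(−0.01678 × 56.2) = 0.3894
Before dose 4, 3 doses have been given (aged 1τ, 2τ, 3τ).
C_trough = C₀ × (r + r² + … + r^3) = C₀ × r(1−r^3)/(1−r)
        = 1.468 × 0.3894 × (1 − 0.05905) / (1 − 0.3894) = 0.8809 mg/L

0.88 mg/L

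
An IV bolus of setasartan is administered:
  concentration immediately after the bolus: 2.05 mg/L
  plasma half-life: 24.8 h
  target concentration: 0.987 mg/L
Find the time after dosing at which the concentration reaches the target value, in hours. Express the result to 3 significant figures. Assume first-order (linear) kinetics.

k = ln2 / t½ = 0.693147 / 24.8 = 0.02795 h⁻¹
t = ln(C₀ / C) / k = ln(2.050 / 0.987) / 0.02795
  = ln(2.077) / 0.02795 = 0.7309 / 0.02795 = 26.15 h

26.2 h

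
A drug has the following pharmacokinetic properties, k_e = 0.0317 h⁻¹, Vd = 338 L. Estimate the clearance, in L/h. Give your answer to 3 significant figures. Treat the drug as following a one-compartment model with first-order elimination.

10.7 L/h

CL = k × Vd = 0.0317 × 338 = 10.71 L/h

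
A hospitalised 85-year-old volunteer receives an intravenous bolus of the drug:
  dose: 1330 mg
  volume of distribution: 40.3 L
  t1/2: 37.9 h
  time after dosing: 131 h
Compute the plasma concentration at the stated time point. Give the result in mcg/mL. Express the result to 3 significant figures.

C₀ = Dose / Vd = 1330 / 40.3 = 33.00 mg/L
k = ln2 / t½ = 0.693147 / 37.9 = 0.01829 h⁻¹
C = C₀ · e^(−k·t) = 33.00 × e^(−0.01829 × 131)
  = 33.00 × 0.09108 = 3.006 mg/L
(3.006 mg/L = 3.006 mcg/mL)

3.01 mcg/mL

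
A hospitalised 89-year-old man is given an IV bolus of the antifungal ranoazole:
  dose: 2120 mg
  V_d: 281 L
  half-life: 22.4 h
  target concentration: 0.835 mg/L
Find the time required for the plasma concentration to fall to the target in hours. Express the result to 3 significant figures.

71.1 h

C₀ = Dose / Vd = 2120 / 281 = 7.544 mg/L
k = ln2 / t½ = 0.693147 / 22.4 = 0.03094 h⁻¹
t = ln(C₀ / C) / k = ln(7.544 / 0.835) / 0.03094
  = ln(9.035) / 0.03094 = 2.201 / 0.03094 = 71.14 h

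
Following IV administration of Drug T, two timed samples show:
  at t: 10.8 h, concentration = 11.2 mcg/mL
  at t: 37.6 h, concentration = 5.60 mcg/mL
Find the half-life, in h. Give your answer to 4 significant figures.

k = ln(C₁/C₂) / (t₂ − t₁) = ln(11.2/5.60) / (37.6 − 10.8)
  = 0.6931 / 26.80 = 0.02586 h⁻¹
t½ = ln2 / k = 0.693147 / 0.02586 = 26.80 h

26.80 h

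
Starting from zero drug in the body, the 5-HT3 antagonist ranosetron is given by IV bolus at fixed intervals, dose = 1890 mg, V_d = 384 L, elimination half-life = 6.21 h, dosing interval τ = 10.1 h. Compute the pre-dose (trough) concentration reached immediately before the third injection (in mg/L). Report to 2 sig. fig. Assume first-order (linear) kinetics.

2.1 mg/L

C₀ per dose = Dose / Vd = 1890 / 384 = 4.922 mg/L
k = ln2 / t½ = 0.693147 / 6.21 = 0.1116 h⁻¹
Fraction remaining after one interval: r = e^(−kτ) = e^(−0.1116 × 10.1) = 0.3240
Before dose 3, 2 doses have been given (aged 1τ, 2τ).
C_trough = C₀ × (r + r²) = 4.922 × (0.3240 + 0.1050) = 2.112 mg/L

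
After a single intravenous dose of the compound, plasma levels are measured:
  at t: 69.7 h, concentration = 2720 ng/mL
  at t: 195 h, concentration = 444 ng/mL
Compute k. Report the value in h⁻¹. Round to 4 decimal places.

0.0145 h⁻¹

k = ln(C₁/C₂) / (t₂ − t₁) = ln(2720/444) / (195 − 69.7)
  = 1.813 / 125.3 = 0.01447 h⁻¹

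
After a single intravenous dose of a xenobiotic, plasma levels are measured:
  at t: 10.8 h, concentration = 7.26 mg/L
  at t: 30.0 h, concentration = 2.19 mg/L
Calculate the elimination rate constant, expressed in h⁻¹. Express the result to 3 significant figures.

k = ln(C₁/C₂) / (t₂ − t₁) = ln(7.26/2.19) / (30.0 − 10.8)
  = 1.198 / 19.20 = 0.06240 h⁻¹

0.0624 h⁻¹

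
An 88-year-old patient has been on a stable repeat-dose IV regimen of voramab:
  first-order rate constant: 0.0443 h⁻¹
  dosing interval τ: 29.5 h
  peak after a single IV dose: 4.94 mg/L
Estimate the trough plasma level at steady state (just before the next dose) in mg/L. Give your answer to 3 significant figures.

1.83 mg/L

e^(−kτ) = e^(−0.04430 × 29.5) = 0.2707
Accumulation ratio R = 1 / (1 − e^(−kτ)) = 1 / (1 − 0.2707) = 1.371
Steady-state trough = C₀ × R × e^(−kτ) = 4.94 × 1.371 × 0.2707 = 1.833 mg/L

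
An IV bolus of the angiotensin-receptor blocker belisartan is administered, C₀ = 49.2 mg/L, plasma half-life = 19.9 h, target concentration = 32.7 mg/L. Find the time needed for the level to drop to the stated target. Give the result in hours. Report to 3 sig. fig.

11.7 h

k = ln2 / t½ = 0.693147 / 19.9 = 0.03483 h⁻¹
t = ln(C₀ / C) / k = ln(49.20 / 32.7) / 0.03483
  = ln(1.505) / 0.03483 = 0.4088 / 0.03483 = 11.74 h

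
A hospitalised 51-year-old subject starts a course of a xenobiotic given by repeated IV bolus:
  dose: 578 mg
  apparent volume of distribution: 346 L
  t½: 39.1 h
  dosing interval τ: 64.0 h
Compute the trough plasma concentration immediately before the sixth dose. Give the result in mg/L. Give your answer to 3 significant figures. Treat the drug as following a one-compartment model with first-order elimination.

C₀ per dose = Dose / Vd = 578 / 346 = 1.671 mg/L
k = ln2 / t½ = 0.693147 / 39.1 = 0.01773 h⁻¹
Fraction remaining after one interval: r = e^(−kτ) = e^(−0.01773 × 64.0) = 0.3215
Before dose 6, 5 doses have been given (aged 1τ, 2τ, 3τ, 4τ, 5τ).
C_trough = C₀ × (r + r² + … + r^5) = C₀ × r(1−r^5)/(1−r)
        = 1.671 × 0.3215 × (1 − 0.003435) / (1 − 0.3215) = 0.7891 mg/L

0.789 mg/L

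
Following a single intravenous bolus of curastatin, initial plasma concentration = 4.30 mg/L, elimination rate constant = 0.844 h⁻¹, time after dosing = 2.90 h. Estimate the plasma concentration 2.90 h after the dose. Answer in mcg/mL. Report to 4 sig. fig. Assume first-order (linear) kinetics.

0.3720 mcg/mL

C = C₀ · e^(−k·t) = 4.300 × e^(−0.8440 × 2.90)
  = 4.300 × 0.08650 = 0.3720 mg/L
(0.3720 mg/L = 0.3720 mcg/mL)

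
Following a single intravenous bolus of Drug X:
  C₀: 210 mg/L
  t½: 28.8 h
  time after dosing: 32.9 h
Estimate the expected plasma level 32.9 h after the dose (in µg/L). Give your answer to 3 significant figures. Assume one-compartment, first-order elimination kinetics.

95100 µg/L

k = ln2 / t½ = 0.693147 / 28.8 = 0.02407 h⁻¹
C = C₀ · e^(−k·t) = 210.0 × e^(−0.02407 × 32.9)
  = 210.0 × 0.4530 = 95.13 mg/L
Convert: 95.13 mg/L × 1000 = 95130 µg/L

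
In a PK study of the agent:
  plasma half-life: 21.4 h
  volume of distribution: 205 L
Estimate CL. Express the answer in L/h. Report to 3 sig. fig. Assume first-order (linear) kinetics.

6.64 L/h

k = ln2 / t½ = 0.693147 / 21.4 = 0.03239 h⁻¹
CL = k × Vd = 0.03239 × 205 = 6.640 L/h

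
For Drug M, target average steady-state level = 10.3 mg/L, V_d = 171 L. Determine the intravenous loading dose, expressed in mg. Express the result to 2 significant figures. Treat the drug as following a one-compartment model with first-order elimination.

LD = Css × Vd = 10.3 × 171 = 1761 mg

1800 mg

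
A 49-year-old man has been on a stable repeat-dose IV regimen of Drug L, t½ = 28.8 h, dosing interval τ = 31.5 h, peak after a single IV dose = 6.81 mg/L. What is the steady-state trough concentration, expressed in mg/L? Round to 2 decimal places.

6.00 mg/L

k = ln2 / t½ = 0.693147 / 28.8 = 0.02407 h⁻¹
e^(−kτ) = e^(−0.02407 × 31.5) = 0.4685
Accumulation ratio R = 1 / (1 − e^(−kτ)) = 1 / (1 − 0.4685) = 1.881
Steady-state trough = C₀ × R × e^(−kτ) = 6.81 × 1.881 × 0.4685 = 6.001 mg/L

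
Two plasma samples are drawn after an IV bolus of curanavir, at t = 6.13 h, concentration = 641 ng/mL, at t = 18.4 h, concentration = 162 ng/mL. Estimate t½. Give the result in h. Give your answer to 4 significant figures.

k = ln(C₁/C₂) / (t₂ − t₁) = ln(641/162) / (18.4 − 6.13)
  = 1.375 / 12.27 = 0.1121 h⁻¹
t½ = ln2 / k = 0.693147 / 0.1121 = 6.183 h

6.183 h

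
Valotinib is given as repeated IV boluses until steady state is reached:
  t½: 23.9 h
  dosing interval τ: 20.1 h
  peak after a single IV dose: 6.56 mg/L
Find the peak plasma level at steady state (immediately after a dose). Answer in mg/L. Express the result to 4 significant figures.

k = ln2 / t½ = 0.693147 / 23.9 = 0.02900 h⁻¹
e^(−kτ) = e^(−0.02900 × 20.1) = 0.5583
Accumulation ratio R = 1 / (1 − e^(−kτ)) = 1 / (1 − 0.5583) = 2.264
Steady-state peak = C₀ × R = 6.56 × 2.264 = 14.85 mg/L

14.85 mg/L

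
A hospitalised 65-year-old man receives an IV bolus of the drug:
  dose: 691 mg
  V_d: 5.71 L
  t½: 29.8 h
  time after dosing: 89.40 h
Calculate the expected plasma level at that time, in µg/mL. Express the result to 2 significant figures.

15 µg/mL

C₀ = Dose / Vd = 691.0 / 5.71 = 121.0 mg/L
k = ln2 / t½ = 0.693147 / 29.8 = 0.02326 h⁻¹
t / t½ = 89.40 / 29.8 = 3 half-lives
C = C₀ × (1/2)^3 = 121.0 × 0.1250 = 15.13 mg/L
(15.13 mg/L = 15.13 µg/mL)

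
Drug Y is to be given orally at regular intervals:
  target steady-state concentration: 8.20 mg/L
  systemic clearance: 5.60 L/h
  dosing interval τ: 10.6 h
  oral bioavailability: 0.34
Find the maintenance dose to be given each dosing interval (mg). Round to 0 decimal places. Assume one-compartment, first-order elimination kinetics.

1432 mg

At steady state, F × (Dose/τ) = Css × CL.
Dose = Css × CL × τ / F = 8.20 × 5.600 × 10.6 / 0.34 = 1432 mg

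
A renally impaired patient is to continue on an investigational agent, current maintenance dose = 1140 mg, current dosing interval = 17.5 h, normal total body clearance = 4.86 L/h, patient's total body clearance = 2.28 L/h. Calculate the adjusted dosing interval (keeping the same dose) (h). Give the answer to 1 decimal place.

To keep the same average steady-state level, dosing rate must scale with clearance.
CL ratio = 2.28 / 4.86 = 0.4691
New interval (same dose) = 17.5 / 0.4691 = 37.31 h

37.3 h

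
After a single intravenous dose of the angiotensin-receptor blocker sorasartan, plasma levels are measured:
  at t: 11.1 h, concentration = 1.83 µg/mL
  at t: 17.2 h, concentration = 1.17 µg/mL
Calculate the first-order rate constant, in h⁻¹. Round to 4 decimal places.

k = ln(C₁/C₂) / (t₂ − t₁) = ln(1.83/1.17) / (17.2 − 11.1)
  = 0.4473 / 6.100 = 0.07333 h⁻¹

0.0733 h⁻¹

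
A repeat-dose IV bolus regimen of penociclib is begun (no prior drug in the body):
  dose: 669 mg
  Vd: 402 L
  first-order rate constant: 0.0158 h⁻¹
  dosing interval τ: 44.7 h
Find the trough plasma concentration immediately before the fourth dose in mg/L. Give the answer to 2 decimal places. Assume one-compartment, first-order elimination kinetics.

1.43 mg/L

C₀ per dose = Dose / Vd = 669 / 402 = 1.664 mg/L
Fraction remaining after one interval: r = e^(−kτ) = e^(−0.01580 × 44.7) = 0.4935
Before dose 4, 3 doses have been given (aged 1τ, 2τ, 3τ).
C_trough = C₀ × (r + r² + … + r^3) = C₀ × r(1−r^3)/(1−r)
        = 1.664 × 0.4935 × (1 − 0.1202) / (1 − 0.4935) = 1.426 mg/L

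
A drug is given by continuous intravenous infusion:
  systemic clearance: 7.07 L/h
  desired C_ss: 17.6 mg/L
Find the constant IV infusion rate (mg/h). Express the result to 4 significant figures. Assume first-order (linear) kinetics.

At steady state, infusion rate R₀ = Css × CL = 17.6 × 7.070 = 124.4 mg/h

124.4 mg/h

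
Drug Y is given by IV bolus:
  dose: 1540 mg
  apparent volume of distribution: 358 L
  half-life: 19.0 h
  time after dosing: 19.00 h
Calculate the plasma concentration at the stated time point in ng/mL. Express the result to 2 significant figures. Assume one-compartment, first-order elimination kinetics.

C₀ = Dose / Vd = 1540 / 358 = 4.302 mg/L
k = ln2 / t½ = 0.693147 / 19.0 = 0.03648 h⁻¹
t / t½ = 19.00 / 19.0 = 1 half-lives
C = C₀ × (1/2)^1 = 4.302 × 0.5000 = 2.151 mg/L
Convert: 2.151 mg/L × 1000 = 2151 ng/mL

2200 ng/mL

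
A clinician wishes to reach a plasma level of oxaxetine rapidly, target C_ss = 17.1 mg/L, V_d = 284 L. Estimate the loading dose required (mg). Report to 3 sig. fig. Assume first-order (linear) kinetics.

LD = Css × Vd = 17.1 × 284 = 4856 mg

4860 mg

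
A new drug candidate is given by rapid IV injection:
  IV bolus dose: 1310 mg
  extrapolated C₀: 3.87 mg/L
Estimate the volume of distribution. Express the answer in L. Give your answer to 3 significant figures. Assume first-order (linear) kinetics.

Vd = Dose / C₀ = 1310 / 3.87 = 338.5 L

339 L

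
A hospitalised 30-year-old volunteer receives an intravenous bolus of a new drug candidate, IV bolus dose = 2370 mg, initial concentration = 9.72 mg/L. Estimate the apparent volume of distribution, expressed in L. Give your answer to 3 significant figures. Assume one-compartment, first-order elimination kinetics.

244 L

Vd = Dose / C₀ = 2370 / 9.72 = 243.8 L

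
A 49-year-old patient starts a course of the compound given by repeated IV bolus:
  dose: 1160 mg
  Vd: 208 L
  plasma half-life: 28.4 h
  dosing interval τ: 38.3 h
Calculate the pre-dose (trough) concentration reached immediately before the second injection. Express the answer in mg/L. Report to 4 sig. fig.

2.190 mg/L

C₀ per dose = Dose / Vd = 1160 / 208 = 5.577 mg/L
k = ln2 / t½ = 0.693147 / 28.4 = 0.02441 h⁻¹
Fraction remaining after one interval: r = e^(−kτ) = e^(−0.02441 × 38.3) = 0.3926
Before dose 2, 1 dose has been given (aged 1τ).
C_trough = C₀ × r = 5.577 × 0.3926 = 2.190 mg/L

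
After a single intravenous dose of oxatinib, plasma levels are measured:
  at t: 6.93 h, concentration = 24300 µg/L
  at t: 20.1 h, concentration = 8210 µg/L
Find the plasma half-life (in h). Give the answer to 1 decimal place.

8.4 h

k = ln(C₁/C₂) / (t₂ − t₁) = ln(24300/8210) / (20.1 − 6.93)
  = 1.085 / 13.17 = 0.08238 h⁻¹
t½ = ln2 / k = 0.693147 / 0.08238 = 8.414 h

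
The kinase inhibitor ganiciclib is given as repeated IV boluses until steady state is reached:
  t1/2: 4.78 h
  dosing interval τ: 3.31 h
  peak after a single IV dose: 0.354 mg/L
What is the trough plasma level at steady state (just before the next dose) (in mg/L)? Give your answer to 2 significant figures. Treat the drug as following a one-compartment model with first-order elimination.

k = ln2 / t½ = 0.693147 / 4.78 = 0.1450 h⁻¹
e^(−kτ) = e^(−0.1450 × 3.31) = 0.6188
Accumulation ratio R = 1 / (1 − e^(−kτ)) = 1 / (1 − 0.6188) = 2.623
Steady-state trough = C₀ × R × e^(−kτ) = 0.354 × 2.623 × 0.6188 = 0.5746 mg/L

0.57 mg/L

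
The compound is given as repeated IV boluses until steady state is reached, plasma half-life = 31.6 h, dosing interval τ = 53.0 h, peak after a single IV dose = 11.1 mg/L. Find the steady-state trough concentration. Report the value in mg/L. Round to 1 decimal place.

k = ln2 / t½ = 0.693147 / 31.6 = 0.02194 h⁻¹
e^(−kτ) = e^(−0.02194 × 53.0) = 0.3126
Accumulation ratio R = 1 / (1 − e^(−kτ)) = 1 / (1 − 0.3126) = 1.455
Steady-state trough = C₀ × R × e^(−kτ) = 11.1 × 1.455 × 0.3126 = 5.049 mg/L

5.0 mg/L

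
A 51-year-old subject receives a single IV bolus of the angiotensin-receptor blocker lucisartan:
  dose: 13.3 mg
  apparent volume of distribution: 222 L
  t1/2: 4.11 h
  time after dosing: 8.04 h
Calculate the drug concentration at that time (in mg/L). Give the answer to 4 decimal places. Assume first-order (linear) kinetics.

C₀ = Dose / Vd = 13.30 / 222 = 0.05991 mg/L
k = ln2 / t½ = 0.693147 / 4.11 = 0.1686 h⁻¹
C = C₀ · e^(−k·t) = 0.05991 × e^(−0.1686 × 8.04)
  = 0.05991 × 0.2578 = 0.01544 mg/L

0.0154 mg/L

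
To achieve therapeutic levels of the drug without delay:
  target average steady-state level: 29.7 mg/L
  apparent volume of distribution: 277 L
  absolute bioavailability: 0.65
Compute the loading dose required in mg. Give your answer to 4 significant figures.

LD = Css × Vd / F = 29.7 × 277 / 0.65 = 12660 mg

12660 mg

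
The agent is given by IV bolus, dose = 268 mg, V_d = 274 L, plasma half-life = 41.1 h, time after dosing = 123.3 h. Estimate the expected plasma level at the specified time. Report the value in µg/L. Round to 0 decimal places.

122 µg/L

C₀ = Dose / Vd = 268.0 / 274 = 0.9781 mg/L
k = ln2 / t½ = 0.693147 / 41.1 = 0.01686 h⁻¹
t / t½ = 123.3 / 41.1 = 3 half-lives
C = C₀ × (1/2)^3 = 0.9781 × 0.1250 = 0.1223 mg/L
Convert: 0.1223 mg/L × 1000 = 122.3 µg/L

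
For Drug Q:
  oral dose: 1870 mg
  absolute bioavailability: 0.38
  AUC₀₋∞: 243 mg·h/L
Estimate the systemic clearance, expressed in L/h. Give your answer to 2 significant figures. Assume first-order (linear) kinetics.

CL = F·Dose / AUC = 0.38 × 1870 / 243 = 2.924 L/h

2.9 L/h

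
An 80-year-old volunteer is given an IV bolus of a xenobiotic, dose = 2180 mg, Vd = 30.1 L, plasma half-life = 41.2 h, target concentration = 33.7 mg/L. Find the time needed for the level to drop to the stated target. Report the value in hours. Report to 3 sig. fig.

45.5 h

C₀ = Dose / Vd = 2180 / 30.1 = 72.43 mg/L
k = ln2 / t½ = 0.693147 / 41.2 = 0.01682 h⁻¹
t = ln(C₀ / C) / k = ln(72.43 / 33.7) / 0.01682
  = ln(2.149) / 0.01682 = 0.7650 / 0.01682 = 45.48 h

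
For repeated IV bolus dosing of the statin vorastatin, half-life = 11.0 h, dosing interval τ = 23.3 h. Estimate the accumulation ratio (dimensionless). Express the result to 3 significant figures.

1.30

k = ln2 / t½ = 0.693147 / 11.0 = 0.06301 h⁻¹
e^(−kτ) = e^(−0.06301 × 23.3) = 0.2304
Accumulation ratio R = 1 / (1 − e^(−kτ)) = 1 / (1 − 0.2304) = 1.299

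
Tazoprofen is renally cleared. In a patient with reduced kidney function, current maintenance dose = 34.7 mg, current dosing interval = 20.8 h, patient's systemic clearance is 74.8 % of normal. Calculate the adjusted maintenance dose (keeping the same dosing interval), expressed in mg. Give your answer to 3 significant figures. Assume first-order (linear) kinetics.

To keep the same average steady-state level, dosing rate must scale with clearance.
CL ratio = 74.8 / 100 = 0.7480
New dose (same interval) = 34.7 × 0.7480 = 25.96 mg

26.0 mg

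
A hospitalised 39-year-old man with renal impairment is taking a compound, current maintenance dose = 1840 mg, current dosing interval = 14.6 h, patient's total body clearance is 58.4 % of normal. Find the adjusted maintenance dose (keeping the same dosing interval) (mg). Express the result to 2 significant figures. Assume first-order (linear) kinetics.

To keep the same average steady-state level, dosing rate must scale with clearance.
CL ratio = 58.4 / 100 = 0.5840
New dose (same interval) = 1840 × 0.5840 = 1075 mg

1100 mg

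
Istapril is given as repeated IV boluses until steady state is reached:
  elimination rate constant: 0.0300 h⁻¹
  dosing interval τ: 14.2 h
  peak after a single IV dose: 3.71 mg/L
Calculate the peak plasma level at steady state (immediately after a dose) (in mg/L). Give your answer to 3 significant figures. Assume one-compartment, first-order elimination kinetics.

e^(−kτ) = e^(−0.03000 × 14.2) = 0.6531
Accumulation ratio R = 1 / (1 − e^(−kτ)) = 1 / (1 − 0.6531) = 2.883
Steady-state peak = C₀ × R = 3.71 × 2.883 = 10.70 mg/L

10.7 mg/L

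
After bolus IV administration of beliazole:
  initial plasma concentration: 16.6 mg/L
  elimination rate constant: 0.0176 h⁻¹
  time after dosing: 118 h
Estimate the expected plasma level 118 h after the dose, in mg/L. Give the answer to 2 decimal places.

2.08 mg/L

C = C₀ · e^(−k·t) = 16.60 × e^(−0.01760 × 118)
  = 16.60 × 0.1253 = 2.080 mg/L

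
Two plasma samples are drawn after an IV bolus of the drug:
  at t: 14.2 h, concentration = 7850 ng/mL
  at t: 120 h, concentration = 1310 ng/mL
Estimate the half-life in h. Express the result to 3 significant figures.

41.0 h

k = ln(C₁/C₂) / (t₂ − t₁) = ln(7850/1310) / (120 − 14.2)
  = 1.790 / 105.8 = 0.01692 h⁻¹
t½ = ln2 / k = 0.693147 / 0.01692 = 40.97 h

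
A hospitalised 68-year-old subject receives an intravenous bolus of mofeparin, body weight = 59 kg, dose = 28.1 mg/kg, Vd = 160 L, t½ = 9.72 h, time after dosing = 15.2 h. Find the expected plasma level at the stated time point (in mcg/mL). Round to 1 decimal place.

3.5 mcg/mL

Total dose = 28.1 × 59 = 1658 mg
C₀ = Dose / Vd = 1658 / 160 = 10.36 mg/L
k = ln2 / t½ = 0.693147 / 9.72 = 0.07131 h⁻¹
C = C₀ · e^(−k·t) = 10.36 × e^(−0.07131 × 15.2)
  = 10.36 × 0.3383 = 3.505 mg/L
(3.505 mg/L = 3.505 mcg/mL)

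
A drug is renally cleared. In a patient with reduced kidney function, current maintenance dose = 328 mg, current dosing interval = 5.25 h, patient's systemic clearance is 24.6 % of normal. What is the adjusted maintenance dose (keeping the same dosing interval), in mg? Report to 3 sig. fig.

80.7 mg

To keep the same average steady-state level, dosing rate must scale with clearance.
CL ratio = 24.6 / 100 = 0.2460
New dose (same interval) = 328 × 0.2460 = 80.69 mg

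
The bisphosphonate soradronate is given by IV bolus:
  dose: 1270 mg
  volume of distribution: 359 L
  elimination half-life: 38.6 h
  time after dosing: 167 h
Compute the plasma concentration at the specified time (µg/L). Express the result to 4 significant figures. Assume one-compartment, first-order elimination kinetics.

176.3 µg/L

C₀ = Dose / Vd = 1270 / 359 = 3.538 mg/L
k = ln2 / t½ = 0.693147 / 38.6 = 0.01796 h⁻¹
C = C₀ · e^(−k·t) = 3.538 × e^(−0.01796 × 167)
  = 3.538 × 0.04982 = 0.1763 mg/L
Convert: 0.1763 mg/L × 1000 = 176.3 µg/L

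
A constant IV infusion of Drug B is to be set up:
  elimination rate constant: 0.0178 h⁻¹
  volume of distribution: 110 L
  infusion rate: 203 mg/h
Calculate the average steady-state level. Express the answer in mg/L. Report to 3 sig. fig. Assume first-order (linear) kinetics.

CL = k × Vd = 0.01780 × 110 = 1.958 L/h
At steady state Css = R₀ / CL = 203 / 1.958 = 103.7 mg/L

104 mg/L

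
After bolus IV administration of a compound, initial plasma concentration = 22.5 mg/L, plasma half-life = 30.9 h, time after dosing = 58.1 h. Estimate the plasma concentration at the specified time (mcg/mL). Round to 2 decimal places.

6.11 mcg/mL

k = ln2 / t½ = 0.693147 / 30.9 = 0.02243 h⁻¹
C = C₀ · e^(−k·t) = 22.50 × e^(−0.02243 × 58.1)
  = 22.50 × 0.2717 = 6.113 mg/L
(6.113 mg/L = 6.113 mcg/mL)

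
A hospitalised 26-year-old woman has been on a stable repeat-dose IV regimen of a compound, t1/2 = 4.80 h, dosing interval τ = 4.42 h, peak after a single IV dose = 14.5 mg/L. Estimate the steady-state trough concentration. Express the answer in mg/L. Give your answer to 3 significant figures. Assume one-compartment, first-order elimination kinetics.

16.2 mg/L

k = ln2 / t½ = 0.693147 / 4.80 = 0.1444 h⁻¹
e^(−kτ) = e^(−0.1444 × 4.42) = 0.5282
Accumulation ratio R = 1 / (1 − e^(−kτ)) = 1 / (1 − 0.5282) = 2.120
Steady-state trough = C₀ × R × e^(−kτ) = 14.5 × 2.120 × 0.5282 = 16.24 mg/L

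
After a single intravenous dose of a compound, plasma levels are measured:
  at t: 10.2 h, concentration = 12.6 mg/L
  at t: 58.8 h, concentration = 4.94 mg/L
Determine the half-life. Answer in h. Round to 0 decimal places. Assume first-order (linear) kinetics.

k = ln(C₁/C₂) / (t₂ − t₁) = ln(12.6/4.94) / (58.8 − 10.2)
  = 0.9363 / 48.60 = 0.01927 h⁻¹
t½ = ln2 / k = 0.693147 / 0.01927 = 35.97 h

36 h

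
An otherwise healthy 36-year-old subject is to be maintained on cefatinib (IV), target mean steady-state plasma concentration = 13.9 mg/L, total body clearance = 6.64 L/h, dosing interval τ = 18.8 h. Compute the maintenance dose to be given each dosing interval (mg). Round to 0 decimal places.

At steady state, Dose/τ = Css × CL.
Dose = Css × CL × τ = 13.9 × 6.640 × 18.8 = 1735 mg

1735 mg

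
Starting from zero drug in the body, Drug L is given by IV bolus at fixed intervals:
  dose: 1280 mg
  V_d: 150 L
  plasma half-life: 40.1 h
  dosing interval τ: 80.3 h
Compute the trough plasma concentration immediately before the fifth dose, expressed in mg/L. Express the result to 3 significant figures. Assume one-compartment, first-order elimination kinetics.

2.83 mg/L

C₀ per dose = Dose / Vd = 1280 / 150 = 8.533 mg/L
k = ln2 / t½ = 0.693147 / 40.1 = 0.01729 h⁻¹
Fraction remaining after one interval: r = e^(−kτ) = e^(−0.01729 × 80.3) = 0.2495
Before dose 5, 4 doses have been given (aged 1τ, 2τ, 3τ, 4τ).
C_trough = C₀ × (r + r² + … + r^4) = C₀ × r(1−r^4)/(1−r)
        = 8.533 × 0.2495 × (1 − 0.003875) / (1 − 0.2495) = 2.826 mg/L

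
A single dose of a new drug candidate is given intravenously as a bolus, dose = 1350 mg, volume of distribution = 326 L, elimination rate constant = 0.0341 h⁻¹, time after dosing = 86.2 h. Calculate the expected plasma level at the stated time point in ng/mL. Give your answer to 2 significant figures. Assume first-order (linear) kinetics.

220 ng/mL

C₀ = Dose / Vd = 1350 / 326 = 4.141 mg/L
C = C₀ · e^(−k·t) = 4.141 × e^(−0.03410 × 86.2)
  = 4.141 × 0.05290 = 0.2191 mg/L
Convert: 0.2191 mg/L × 1000 = 219.1 ng/mL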